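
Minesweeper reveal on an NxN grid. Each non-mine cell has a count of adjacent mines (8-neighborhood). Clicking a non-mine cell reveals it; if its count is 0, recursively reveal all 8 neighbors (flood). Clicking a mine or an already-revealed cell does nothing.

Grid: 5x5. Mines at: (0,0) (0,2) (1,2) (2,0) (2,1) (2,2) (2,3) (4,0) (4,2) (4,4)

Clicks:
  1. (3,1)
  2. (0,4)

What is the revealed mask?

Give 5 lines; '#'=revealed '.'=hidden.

Click 1 (3,1) count=5: revealed 1 new [(3,1)] -> total=1
Click 2 (0,4) count=0: revealed 4 new [(0,3) (0,4) (1,3) (1,4)] -> total=5

Answer: ...##
...##
.....
.#...
.....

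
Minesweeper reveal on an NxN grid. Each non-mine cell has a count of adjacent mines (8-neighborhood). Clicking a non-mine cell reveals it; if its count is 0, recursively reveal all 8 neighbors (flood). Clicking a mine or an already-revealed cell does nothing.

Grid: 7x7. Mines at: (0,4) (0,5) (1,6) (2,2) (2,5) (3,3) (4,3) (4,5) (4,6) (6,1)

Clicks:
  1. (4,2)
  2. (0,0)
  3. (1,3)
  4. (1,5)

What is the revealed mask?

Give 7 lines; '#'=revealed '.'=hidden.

Click 1 (4,2) count=2: revealed 1 new [(4,2)] -> total=1
Click 2 (0,0) count=0: revealed 18 new [(0,0) (0,1) (0,2) (0,3) (1,0) (1,1) (1,2) (1,3) (2,0) (2,1) (3,0) (3,1) (3,2) (4,0) (4,1) (5,0) (5,1) (5,2)] -> total=19
Click 3 (1,3) count=2: revealed 0 new [(none)] -> total=19
Click 4 (1,5) count=4: revealed 1 new [(1,5)] -> total=20

Answer: ####...
####.#.
##.....
###....
###....
###....
.......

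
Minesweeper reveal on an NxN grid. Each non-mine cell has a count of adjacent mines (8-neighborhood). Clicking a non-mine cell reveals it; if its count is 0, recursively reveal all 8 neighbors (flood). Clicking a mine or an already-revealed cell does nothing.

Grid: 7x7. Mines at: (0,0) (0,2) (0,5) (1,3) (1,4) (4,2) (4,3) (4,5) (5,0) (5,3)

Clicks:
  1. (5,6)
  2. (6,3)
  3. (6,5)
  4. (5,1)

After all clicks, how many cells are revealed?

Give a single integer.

Click 1 (5,6) count=1: revealed 1 new [(5,6)] -> total=1
Click 2 (6,3) count=1: revealed 1 new [(6,3)] -> total=2
Click 3 (6,5) count=0: revealed 5 new [(5,4) (5,5) (6,4) (6,5) (6,6)] -> total=7
Click 4 (5,1) count=2: revealed 1 new [(5,1)] -> total=8

Answer: 8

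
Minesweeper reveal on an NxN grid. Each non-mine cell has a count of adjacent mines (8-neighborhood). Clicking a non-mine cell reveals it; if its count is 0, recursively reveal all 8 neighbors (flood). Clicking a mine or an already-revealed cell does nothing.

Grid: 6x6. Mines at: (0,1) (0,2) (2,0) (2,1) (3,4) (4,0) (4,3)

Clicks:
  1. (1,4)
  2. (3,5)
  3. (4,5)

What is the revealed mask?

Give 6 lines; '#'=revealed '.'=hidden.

Answer: ...###
...###
...###
.....#
.....#
......

Derivation:
Click 1 (1,4) count=0: revealed 9 new [(0,3) (0,4) (0,5) (1,3) (1,4) (1,5) (2,3) (2,4) (2,5)] -> total=9
Click 2 (3,5) count=1: revealed 1 new [(3,5)] -> total=10
Click 3 (4,5) count=1: revealed 1 new [(4,5)] -> total=11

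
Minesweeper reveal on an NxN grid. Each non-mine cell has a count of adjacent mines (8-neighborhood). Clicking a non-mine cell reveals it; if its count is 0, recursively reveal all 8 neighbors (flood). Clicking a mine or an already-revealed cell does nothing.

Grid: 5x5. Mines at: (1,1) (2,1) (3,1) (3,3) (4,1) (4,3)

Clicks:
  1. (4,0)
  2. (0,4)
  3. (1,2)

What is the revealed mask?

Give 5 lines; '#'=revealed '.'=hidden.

Answer: ..###
..###
..###
.....
#....

Derivation:
Click 1 (4,0) count=2: revealed 1 new [(4,0)] -> total=1
Click 2 (0,4) count=0: revealed 9 new [(0,2) (0,3) (0,4) (1,2) (1,3) (1,4) (2,2) (2,3) (2,4)] -> total=10
Click 3 (1,2) count=2: revealed 0 new [(none)] -> total=10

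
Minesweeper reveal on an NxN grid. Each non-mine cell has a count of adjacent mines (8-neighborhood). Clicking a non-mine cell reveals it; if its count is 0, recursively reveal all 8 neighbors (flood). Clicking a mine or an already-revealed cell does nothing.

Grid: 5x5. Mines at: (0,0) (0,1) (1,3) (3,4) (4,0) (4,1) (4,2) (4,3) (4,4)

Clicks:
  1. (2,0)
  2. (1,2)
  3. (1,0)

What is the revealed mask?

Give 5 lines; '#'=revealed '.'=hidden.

Click 1 (2,0) count=0: revealed 9 new [(1,0) (1,1) (1,2) (2,0) (2,1) (2,2) (3,0) (3,1) (3,2)] -> total=9
Click 2 (1,2) count=2: revealed 0 new [(none)] -> total=9
Click 3 (1,0) count=2: revealed 0 new [(none)] -> total=9

Answer: .....
###..
###..
###..
.....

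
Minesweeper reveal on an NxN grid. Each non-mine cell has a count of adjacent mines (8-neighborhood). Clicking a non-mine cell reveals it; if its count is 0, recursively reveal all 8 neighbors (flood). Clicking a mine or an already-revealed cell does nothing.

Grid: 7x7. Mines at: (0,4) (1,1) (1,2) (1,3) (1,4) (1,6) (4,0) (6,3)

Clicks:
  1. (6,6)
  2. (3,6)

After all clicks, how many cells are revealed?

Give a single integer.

Answer: 27

Derivation:
Click 1 (6,6) count=0: revealed 27 new [(2,1) (2,2) (2,3) (2,4) (2,5) (2,6) (3,1) (3,2) (3,3) (3,4) (3,5) (3,6) (4,1) (4,2) (4,3) (4,4) (4,5) (4,6) (5,1) (5,2) (5,3) (5,4) (5,5) (5,6) (6,4) (6,5) (6,6)] -> total=27
Click 2 (3,6) count=0: revealed 0 new [(none)] -> total=27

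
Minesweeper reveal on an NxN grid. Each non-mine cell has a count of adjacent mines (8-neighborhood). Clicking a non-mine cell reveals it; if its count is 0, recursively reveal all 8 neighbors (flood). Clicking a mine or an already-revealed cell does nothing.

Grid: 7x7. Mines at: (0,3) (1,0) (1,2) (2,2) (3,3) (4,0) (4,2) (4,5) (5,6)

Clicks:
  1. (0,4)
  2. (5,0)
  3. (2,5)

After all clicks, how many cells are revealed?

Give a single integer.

Click 1 (0,4) count=1: revealed 1 new [(0,4)] -> total=1
Click 2 (5,0) count=1: revealed 1 new [(5,0)] -> total=2
Click 3 (2,5) count=0: revealed 11 new [(0,5) (0,6) (1,4) (1,5) (1,6) (2,4) (2,5) (2,6) (3,4) (3,5) (3,6)] -> total=13

Answer: 13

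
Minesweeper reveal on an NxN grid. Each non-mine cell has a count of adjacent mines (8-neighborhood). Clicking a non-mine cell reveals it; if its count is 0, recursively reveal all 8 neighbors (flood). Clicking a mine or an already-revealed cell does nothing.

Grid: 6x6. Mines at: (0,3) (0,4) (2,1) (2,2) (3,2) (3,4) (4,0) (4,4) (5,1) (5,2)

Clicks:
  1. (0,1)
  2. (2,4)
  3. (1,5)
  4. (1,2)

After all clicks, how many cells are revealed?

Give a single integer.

Answer: 8

Derivation:
Click 1 (0,1) count=0: revealed 6 new [(0,0) (0,1) (0,2) (1,0) (1,1) (1,2)] -> total=6
Click 2 (2,4) count=1: revealed 1 new [(2,4)] -> total=7
Click 3 (1,5) count=1: revealed 1 new [(1,5)] -> total=8
Click 4 (1,2) count=3: revealed 0 new [(none)] -> total=8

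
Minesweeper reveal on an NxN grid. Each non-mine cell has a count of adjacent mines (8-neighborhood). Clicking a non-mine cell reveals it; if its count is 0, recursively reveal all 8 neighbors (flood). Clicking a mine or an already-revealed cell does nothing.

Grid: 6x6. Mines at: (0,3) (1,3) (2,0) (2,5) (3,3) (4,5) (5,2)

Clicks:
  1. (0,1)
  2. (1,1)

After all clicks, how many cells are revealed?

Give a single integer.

Click 1 (0,1) count=0: revealed 6 new [(0,0) (0,1) (0,2) (1,0) (1,1) (1,2)] -> total=6
Click 2 (1,1) count=1: revealed 0 new [(none)] -> total=6

Answer: 6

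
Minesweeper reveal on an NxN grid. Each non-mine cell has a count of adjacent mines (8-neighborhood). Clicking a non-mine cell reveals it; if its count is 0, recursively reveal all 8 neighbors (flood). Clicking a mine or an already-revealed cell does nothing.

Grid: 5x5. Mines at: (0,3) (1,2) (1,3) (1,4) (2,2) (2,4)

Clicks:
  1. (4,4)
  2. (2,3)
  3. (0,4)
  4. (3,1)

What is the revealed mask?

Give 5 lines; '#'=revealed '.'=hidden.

Answer: ##..#
##...
##.#.
#####
#####

Derivation:
Click 1 (4,4) count=0: revealed 16 new [(0,0) (0,1) (1,0) (1,1) (2,0) (2,1) (3,0) (3,1) (3,2) (3,3) (3,4) (4,0) (4,1) (4,2) (4,3) (4,4)] -> total=16
Click 2 (2,3) count=5: revealed 1 new [(2,3)] -> total=17
Click 3 (0,4) count=3: revealed 1 new [(0,4)] -> total=18
Click 4 (3,1) count=1: revealed 0 new [(none)] -> total=18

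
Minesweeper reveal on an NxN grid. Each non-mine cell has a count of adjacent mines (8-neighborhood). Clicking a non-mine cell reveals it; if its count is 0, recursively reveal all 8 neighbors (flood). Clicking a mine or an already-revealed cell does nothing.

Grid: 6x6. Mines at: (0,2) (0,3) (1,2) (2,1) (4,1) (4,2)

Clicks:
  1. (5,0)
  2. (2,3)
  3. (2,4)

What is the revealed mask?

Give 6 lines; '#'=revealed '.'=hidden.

Click 1 (5,0) count=1: revealed 1 new [(5,0)] -> total=1
Click 2 (2,3) count=1: revealed 1 new [(2,3)] -> total=2
Click 3 (2,4) count=0: revealed 16 new [(0,4) (0,5) (1,3) (1,4) (1,5) (2,4) (2,5) (3,3) (3,4) (3,5) (4,3) (4,4) (4,5) (5,3) (5,4) (5,5)] -> total=18

Answer: ....##
...###
...###
...###
...###
#..###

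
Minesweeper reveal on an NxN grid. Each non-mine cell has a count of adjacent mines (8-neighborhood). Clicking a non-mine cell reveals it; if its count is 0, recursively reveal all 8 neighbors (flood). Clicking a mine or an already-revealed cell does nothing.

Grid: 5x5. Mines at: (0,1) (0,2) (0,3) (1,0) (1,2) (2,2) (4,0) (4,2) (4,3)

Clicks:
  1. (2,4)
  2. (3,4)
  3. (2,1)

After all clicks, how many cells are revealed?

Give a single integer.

Click 1 (2,4) count=0: revealed 6 new [(1,3) (1,4) (2,3) (2,4) (3,3) (3,4)] -> total=6
Click 2 (3,4) count=1: revealed 0 new [(none)] -> total=6
Click 3 (2,1) count=3: revealed 1 new [(2,1)] -> total=7

Answer: 7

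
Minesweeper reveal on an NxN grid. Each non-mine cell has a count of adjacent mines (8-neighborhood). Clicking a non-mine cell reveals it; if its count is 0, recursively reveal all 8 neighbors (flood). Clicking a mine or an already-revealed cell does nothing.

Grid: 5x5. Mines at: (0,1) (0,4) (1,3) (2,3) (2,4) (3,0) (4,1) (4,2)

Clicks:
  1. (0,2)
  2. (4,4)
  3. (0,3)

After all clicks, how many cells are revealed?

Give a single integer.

Click 1 (0,2) count=2: revealed 1 new [(0,2)] -> total=1
Click 2 (4,4) count=0: revealed 4 new [(3,3) (3,4) (4,3) (4,4)] -> total=5
Click 3 (0,3) count=2: revealed 1 new [(0,3)] -> total=6

Answer: 6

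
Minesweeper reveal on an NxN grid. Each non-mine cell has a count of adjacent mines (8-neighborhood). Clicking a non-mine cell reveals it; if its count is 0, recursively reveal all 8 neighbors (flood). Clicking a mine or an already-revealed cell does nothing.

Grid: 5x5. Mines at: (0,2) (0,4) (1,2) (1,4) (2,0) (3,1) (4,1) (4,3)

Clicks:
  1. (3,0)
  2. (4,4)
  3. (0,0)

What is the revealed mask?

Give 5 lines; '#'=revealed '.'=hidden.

Click 1 (3,0) count=3: revealed 1 new [(3,0)] -> total=1
Click 2 (4,4) count=1: revealed 1 new [(4,4)] -> total=2
Click 3 (0,0) count=0: revealed 4 new [(0,0) (0,1) (1,0) (1,1)] -> total=6

Answer: ##...
##...
.....
#....
....#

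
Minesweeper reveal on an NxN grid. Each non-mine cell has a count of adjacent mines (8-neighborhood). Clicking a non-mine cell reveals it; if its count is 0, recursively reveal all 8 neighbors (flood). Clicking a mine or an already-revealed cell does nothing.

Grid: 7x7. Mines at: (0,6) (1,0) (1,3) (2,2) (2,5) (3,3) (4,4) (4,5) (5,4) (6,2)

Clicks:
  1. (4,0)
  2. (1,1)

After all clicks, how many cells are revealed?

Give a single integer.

Answer: 14

Derivation:
Click 1 (4,0) count=0: revealed 13 new [(2,0) (2,1) (3,0) (3,1) (3,2) (4,0) (4,1) (4,2) (5,0) (5,1) (5,2) (6,0) (6,1)] -> total=13
Click 2 (1,1) count=2: revealed 1 new [(1,1)] -> total=14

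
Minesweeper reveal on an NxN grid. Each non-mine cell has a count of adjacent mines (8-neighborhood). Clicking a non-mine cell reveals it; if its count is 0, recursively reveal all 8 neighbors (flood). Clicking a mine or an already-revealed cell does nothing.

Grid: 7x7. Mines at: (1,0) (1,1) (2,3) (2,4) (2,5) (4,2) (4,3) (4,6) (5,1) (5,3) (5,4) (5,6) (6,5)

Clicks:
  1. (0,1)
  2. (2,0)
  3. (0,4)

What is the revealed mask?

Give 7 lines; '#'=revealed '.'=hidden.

Answer: .######
..#####
#......
.......
.......
.......
.......

Derivation:
Click 1 (0,1) count=2: revealed 1 new [(0,1)] -> total=1
Click 2 (2,0) count=2: revealed 1 new [(2,0)] -> total=2
Click 3 (0,4) count=0: revealed 10 new [(0,2) (0,3) (0,4) (0,5) (0,6) (1,2) (1,3) (1,4) (1,5) (1,6)] -> total=12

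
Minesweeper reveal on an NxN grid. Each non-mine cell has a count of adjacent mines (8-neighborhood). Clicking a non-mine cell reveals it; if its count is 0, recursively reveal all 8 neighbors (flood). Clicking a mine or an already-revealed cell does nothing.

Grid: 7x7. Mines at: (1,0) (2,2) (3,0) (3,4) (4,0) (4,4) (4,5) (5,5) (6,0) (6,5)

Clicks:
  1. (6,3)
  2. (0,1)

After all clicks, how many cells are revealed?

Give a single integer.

Click 1 (6,3) count=0: revealed 14 new [(3,1) (3,2) (3,3) (4,1) (4,2) (4,3) (5,1) (5,2) (5,3) (5,4) (6,1) (6,2) (6,3) (6,4)] -> total=14
Click 2 (0,1) count=1: revealed 1 new [(0,1)] -> total=15

Answer: 15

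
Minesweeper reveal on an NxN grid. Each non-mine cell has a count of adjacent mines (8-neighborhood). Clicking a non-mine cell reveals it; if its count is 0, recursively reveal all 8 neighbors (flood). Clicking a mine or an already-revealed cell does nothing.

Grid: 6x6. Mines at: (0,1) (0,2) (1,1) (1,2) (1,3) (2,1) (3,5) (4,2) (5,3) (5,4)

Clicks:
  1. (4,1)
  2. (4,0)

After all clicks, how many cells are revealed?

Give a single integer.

Click 1 (4,1) count=1: revealed 1 new [(4,1)] -> total=1
Click 2 (4,0) count=0: revealed 5 new [(3,0) (3,1) (4,0) (5,0) (5,1)] -> total=6

Answer: 6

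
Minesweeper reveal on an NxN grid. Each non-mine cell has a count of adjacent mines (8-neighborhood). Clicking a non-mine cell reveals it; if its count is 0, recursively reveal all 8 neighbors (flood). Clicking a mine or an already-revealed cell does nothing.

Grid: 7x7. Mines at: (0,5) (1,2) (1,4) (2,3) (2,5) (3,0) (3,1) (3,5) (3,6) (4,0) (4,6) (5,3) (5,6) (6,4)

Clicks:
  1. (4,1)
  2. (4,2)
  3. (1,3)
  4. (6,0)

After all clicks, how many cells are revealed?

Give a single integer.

Click 1 (4,1) count=3: revealed 1 new [(4,1)] -> total=1
Click 2 (4,2) count=2: revealed 1 new [(4,2)] -> total=2
Click 3 (1,3) count=3: revealed 1 new [(1,3)] -> total=3
Click 4 (6,0) count=0: revealed 6 new [(5,0) (5,1) (5,2) (6,0) (6,1) (6,2)] -> total=9

Answer: 9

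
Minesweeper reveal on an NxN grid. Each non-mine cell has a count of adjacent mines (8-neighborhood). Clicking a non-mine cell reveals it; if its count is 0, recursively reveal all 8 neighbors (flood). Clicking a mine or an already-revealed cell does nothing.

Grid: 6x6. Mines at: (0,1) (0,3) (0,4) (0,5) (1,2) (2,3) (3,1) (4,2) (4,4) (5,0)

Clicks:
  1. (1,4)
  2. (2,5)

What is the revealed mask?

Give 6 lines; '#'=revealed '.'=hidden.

Answer: ......
....##
....##
....##
......
......

Derivation:
Click 1 (1,4) count=4: revealed 1 new [(1,4)] -> total=1
Click 2 (2,5) count=0: revealed 5 new [(1,5) (2,4) (2,5) (3,4) (3,5)] -> total=6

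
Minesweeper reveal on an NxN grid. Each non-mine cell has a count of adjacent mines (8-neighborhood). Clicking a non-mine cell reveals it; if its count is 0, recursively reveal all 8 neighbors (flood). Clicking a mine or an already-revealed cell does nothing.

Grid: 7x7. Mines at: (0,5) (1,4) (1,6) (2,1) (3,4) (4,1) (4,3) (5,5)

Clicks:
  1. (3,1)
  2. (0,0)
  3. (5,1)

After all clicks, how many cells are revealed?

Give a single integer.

Click 1 (3,1) count=2: revealed 1 new [(3,1)] -> total=1
Click 2 (0,0) count=0: revealed 8 new [(0,0) (0,1) (0,2) (0,3) (1,0) (1,1) (1,2) (1,3)] -> total=9
Click 3 (5,1) count=1: revealed 1 new [(5,1)] -> total=10

Answer: 10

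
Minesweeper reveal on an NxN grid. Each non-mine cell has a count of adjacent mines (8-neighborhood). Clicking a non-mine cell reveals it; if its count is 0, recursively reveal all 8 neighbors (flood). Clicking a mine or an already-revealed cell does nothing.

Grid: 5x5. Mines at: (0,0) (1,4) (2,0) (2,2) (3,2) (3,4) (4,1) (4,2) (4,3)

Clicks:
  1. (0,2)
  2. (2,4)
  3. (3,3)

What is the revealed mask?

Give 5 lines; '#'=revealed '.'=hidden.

Answer: .###.
.###.
....#
...#.
.....

Derivation:
Click 1 (0,2) count=0: revealed 6 new [(0,1) (0,2) (0,3) (1,1) (1,2) (1,3)] -> total=6
Click 2 (2,4) count=2: revealed 1 new [(2,4)] -> total=7
Click 3 (3,3) count=5: revealed 1 new [(3,3)] -> total=8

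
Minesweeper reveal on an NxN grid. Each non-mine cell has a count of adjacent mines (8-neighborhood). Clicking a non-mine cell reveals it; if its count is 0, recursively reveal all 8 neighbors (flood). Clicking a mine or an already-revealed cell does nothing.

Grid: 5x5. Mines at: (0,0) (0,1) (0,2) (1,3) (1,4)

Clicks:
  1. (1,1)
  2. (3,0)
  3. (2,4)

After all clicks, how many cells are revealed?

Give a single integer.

Click 1 (1,1) count=3: revealed 1 new [(1,1)] -> total=1
Click 2 (3,0) count=0: revealed 17 new [(1,0) (1,2) (2,0) (2,1) (2,2) (2,3) (2,4) (3,0) (3,1) (3,2) (3,3) (3,4) (4,0) (4,1) (4,2) (4,3) (4,4)] -> total=18
Click 3 (2,4) count=2: revealed 0 new [(none)] -> total=18

Answer: 18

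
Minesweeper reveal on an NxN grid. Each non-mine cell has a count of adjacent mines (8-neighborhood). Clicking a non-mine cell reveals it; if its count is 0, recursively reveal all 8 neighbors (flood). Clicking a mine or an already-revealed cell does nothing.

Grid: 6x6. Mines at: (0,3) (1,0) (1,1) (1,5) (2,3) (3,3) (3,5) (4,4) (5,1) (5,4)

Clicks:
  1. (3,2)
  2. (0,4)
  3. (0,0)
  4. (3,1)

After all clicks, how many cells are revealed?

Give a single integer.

Answer: 11

Derivation:
Click 1 (3,2) count=2: revealed 1 new [(3,2)] -> total=1
Click 2 (0,4) count=2: revealed 1 new [(0,4)] -> total=2
Click 3 (0,0) count=2: revealed 1 new [(0,0)] -> total=3
Click 4 (3,1) count=0: revealed 8 new [(2,0) (2,1) (2,2) (3,0) (3,1) (4,0) (4,1) (4,2)] -> total=11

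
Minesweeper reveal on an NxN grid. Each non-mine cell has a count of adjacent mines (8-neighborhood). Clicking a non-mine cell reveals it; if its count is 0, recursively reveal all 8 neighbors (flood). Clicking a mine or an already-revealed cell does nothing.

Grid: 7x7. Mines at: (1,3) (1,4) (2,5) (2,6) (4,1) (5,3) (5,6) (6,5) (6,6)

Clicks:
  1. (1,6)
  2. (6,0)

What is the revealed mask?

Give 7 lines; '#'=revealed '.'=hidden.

Answer: .......
......#
.......
.......
.......
###....
###....

Derivation:
Click 1 (1,6) count=2: revealed 1 new [(1,6)] -> total=1
Click 2 (6,0) count=0: revealed 6 new [(5,0) (5,1) (5,2) (6,0) (6,1) (6,2)] -> total=7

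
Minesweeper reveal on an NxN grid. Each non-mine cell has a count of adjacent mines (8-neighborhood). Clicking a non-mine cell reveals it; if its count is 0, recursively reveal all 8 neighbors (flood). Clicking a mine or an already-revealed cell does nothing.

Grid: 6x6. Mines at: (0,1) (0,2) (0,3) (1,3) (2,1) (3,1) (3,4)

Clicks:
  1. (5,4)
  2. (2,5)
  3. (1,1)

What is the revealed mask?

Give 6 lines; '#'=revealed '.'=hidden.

Answer: ......
.#....
.....#
......
######
######

Derivation:
Click 1 (5,4) count=0: revealed 12 new [(4,0) (4,1) (4,2) (4,3) (4,4) (4,5) (5,0) (5,1) (5,2) (5,3) (5,4) (5,5)] -> total=12
Click 2 (2,5) count=1: revealed 1 new [(2,5)] -> total=13
Click 3 (1,1) count=3: revealed 1 new [(1,1)] -> total=14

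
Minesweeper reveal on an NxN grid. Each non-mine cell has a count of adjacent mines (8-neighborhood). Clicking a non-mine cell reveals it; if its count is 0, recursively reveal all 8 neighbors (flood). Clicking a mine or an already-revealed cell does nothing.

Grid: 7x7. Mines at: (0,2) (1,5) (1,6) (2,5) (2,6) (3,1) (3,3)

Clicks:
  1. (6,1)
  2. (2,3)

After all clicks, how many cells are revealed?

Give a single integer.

Answer: 25

Derivation:
Click 1 (6,1) count=0: revealed 24 new [(3,4) (3,5) (3,6) (4,0) (4,1) (4,2) (4,3) (4,4) (4,5) (4,6) (5,0) (5,1) (5,2) (5,3) (5,4) (5,5) (5,6) (6,0) (6,1) (6,2) (6,3) (6,4) (6,5) (6,6)] -> total=24
Click 2 (2,3) count=1: revealed 1 new [(2,3)] -> total=25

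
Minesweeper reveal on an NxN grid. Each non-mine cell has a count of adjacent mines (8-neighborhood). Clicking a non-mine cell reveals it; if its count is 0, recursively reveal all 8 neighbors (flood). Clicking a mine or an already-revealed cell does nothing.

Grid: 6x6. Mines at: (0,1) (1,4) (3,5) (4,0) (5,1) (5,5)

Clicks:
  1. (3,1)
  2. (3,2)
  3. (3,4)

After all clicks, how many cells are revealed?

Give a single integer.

Click 1 (3,1) count=1: revealed 1 new [(3,1)] -> total=1
Click 2 (3,2) count=0: revealed 20 new [(1,0) (1,1) (1,2) (1,3) (2,0) (2,1) (2,2) (2,3) (2,4) (3,0) (3,2) (3,3) (3,4) (4,1) (4,2) (4,3) (4,4) (5,2) (5,3) (5,4)] -> total=21
Click 3 (3,4) count=1: revealed 0 new [(none)] -> total=21

Answer: 21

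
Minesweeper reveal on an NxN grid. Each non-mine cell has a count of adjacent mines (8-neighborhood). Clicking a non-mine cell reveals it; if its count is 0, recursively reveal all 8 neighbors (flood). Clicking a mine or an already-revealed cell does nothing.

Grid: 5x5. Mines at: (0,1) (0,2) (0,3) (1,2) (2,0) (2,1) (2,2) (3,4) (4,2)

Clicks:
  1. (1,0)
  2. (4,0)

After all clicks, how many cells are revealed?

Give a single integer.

Answer: 5

Derivation:
Click 1 (1,0) count=3: revealed 1 new [(1,0)] -> total=1
Click 2 (4,0) count=0: revealed 4 new [(3,0) (3,1) (4,0) (4,1)] -> total=5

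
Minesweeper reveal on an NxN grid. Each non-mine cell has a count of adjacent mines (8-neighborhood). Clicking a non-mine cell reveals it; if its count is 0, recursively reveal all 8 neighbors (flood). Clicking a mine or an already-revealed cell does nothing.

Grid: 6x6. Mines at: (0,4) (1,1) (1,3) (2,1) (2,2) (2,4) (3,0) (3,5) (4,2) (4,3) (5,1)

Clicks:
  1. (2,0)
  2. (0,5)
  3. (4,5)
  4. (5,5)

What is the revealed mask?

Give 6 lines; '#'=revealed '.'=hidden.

Click 1 (2,0) count=3: revealed 1 new [(2,0)] -> total=1
Click 2 (0,5) count=1: revealed 1 new [(0,5)] -> total=2
Click 3 (4,5) count=1: revealed 1 new [(4,5)] -> total=3
Click 4 (5,5) count=0: revealed 3 new [(4,4) (5,4) (5,5)] -> total=6

Answer: .....#
......
#.....
......
....##
....##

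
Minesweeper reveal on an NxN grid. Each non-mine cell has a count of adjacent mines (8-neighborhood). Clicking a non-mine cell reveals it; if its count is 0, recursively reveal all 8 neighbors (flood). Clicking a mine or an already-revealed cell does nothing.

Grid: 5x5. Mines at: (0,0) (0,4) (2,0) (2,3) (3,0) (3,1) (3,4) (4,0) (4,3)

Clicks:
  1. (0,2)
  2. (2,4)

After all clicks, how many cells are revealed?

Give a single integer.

Click 1 (0,2) count=0: revealed 6 new [(0,1) (0,2) (0,3) (1,1) (1,2) (1,3)] -> total=6
Click 2 (2,4) count=2: revealed 1 new [(2,4)] -> total=7

Answer: 7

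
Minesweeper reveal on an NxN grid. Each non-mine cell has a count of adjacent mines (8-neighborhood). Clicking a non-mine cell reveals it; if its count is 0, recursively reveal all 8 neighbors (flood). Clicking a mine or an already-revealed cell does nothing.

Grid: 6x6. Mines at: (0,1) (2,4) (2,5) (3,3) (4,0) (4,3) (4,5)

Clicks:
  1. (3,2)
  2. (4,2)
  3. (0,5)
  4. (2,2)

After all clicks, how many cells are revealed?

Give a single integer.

Answer: 11

Derivation:
Click 1 (3,2) count=2: revealed 1 new [(3,2)] -> total=1
Click 2 (4,2) count=2: revealed 1 new [(4,2)] -> total=2
Click 3 (0,5) count=0: revealed 8 new [(0,2) (0,3) (0,4) (0,5) (1,2) (1,3) (1,4) (1,5)] -> total=10
Click 4 (2,2) count=1: revealed 1 new [(2,2)] -> total=11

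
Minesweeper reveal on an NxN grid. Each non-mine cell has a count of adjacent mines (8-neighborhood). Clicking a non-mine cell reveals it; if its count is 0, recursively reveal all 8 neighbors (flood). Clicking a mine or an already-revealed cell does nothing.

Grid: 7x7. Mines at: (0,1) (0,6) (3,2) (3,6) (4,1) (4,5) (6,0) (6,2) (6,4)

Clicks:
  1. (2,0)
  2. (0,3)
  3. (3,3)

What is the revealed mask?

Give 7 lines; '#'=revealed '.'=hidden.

Answer: ..####.
######.
######.
##.###.
.......
.......
.......

Derivation:
Click 1 (2,0) count=0: revealed 6 new [(1,0) (1,1) (2,0) (2,1) (3,0) (3,1)] -> total=6
Click 2 (0,3) count=0: revealed 15 new [(0,2) (0,3) (0,4) (0,5) (1,2) (1,3) (1,4) (1,5) (2,2) (2,3) (2,4) (2,5) (3,3) (3,4) (3,5)] -> total=21
Click 3 (3,3) count=1: revealed 0 new [(none)] -> total=21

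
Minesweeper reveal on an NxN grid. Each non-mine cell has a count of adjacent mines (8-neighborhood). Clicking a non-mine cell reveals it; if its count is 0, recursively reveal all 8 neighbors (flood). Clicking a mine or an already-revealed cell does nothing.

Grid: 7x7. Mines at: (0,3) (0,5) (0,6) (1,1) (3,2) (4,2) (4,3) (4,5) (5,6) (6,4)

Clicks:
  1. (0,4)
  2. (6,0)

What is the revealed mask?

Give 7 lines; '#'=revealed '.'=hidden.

Click 1 (0,4) count=2: revealed 1 new [(0,4)] -> total=1
Click 2 (6,0) count=0: revealed 14 new [(2,0) (2,1) (3,0) (3,1) (4,0) (4,1) (5,0) (5,1) (5,2) (5,3) (6,0) (6,1) (6,2) (6,3)] -> total=15

Answer: ....#..
.......
##.....
##.....
##.....
####...
####...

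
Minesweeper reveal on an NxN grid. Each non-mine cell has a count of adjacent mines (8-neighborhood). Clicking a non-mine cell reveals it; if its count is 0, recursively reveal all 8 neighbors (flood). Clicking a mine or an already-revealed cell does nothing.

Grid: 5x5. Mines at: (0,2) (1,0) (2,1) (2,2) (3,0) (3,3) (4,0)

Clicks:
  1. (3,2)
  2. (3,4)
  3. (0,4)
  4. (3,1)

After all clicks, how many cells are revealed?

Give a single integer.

Click 1 (3,2) count=3: revealed 1 new [(3,2)] -> total=1
Click 2 (3,4) count=1: revealed 1 new [(3,4)] -> total=2
Click 3 (0,4) count=0: revealed 6 new [(0,3) (0,4) (1,3) (1,4) (2,3) (2,4)] -> total=8
Click 4 (3,1) count=4: revealed 1 new [(3,1)] -> total=9

Answer: 9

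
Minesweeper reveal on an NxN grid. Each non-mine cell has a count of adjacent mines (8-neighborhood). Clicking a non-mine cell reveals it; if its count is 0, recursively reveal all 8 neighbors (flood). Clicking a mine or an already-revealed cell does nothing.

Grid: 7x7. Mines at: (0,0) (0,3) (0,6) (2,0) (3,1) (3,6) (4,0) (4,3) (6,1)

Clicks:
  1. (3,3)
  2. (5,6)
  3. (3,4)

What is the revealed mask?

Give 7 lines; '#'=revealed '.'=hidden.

Answer: .......
.......
.......
...##..
....###
..#####
..#####

Derivation:
Click 1 (3,3) count=1: revealed 1 new [(3,3)] -> total=1
Click 2 (5,6) count=0: revealed 13 new [(4,4) (4,5) (4,6) (5,2) (5,3) (5,4) (5,5) (5,6) (6,2) (6,3) (6,4) (6,5) (6,6)] -> total=14
Click 3 (3,4) count=1: revealed 1 new [(3,4)] -> total=15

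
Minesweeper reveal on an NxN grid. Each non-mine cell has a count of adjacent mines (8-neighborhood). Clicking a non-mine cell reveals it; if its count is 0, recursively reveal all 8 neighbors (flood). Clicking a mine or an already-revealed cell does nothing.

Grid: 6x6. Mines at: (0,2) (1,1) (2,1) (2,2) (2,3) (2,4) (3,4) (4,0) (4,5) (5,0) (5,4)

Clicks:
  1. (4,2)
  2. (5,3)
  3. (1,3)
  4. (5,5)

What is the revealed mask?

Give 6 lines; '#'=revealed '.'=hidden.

Answer: ......
...#..
......
.###..
.###..
.###.#

Derivation:
Click 1 (4,2) count=0: revealed 9 new [(3,1) (3,2) (3,3) (4,1) (4,2) (4,3) (5,1) (5,2) (5,3)] -> total=9
Click 2 (5,3) count=1: revealed 0 new [(none)] -> total=9
Click 3 (1,3) count=4: revealed 1 new [(1,3)] -> total=10
Click 4 (5,5) count=2: revealed 1 new [(5,5)] -> total=11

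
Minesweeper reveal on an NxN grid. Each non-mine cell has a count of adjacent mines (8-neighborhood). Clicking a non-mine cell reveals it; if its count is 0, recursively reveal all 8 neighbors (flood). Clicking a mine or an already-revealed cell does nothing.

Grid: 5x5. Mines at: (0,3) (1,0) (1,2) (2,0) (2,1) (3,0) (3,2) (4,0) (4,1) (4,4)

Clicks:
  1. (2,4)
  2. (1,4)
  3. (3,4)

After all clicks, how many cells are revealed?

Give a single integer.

Answer: 6

Derivation:
Click 1 (2,4) count=0: revealed 6 new [(1,3) (1,4) (2,3) (2,4) (3,3) (3,4)] -> total=6
Click 2 (1,4) count=1: revealed 0 new [(none)] -> total=6
Click 3 (3,4) count=1: revealed 0 new [(none)] -> total=6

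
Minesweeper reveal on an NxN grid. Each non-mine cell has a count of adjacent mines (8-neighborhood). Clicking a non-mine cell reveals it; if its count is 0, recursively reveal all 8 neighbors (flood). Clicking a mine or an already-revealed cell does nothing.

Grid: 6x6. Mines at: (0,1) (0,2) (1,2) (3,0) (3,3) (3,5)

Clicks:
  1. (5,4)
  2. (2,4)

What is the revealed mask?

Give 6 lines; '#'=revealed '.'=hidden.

Answer: ......
......
....#.
......
######
######

Derivation:
Click 1 (5,4) count=0: revealed 12 new [(4,0) (4,1) (4,2) (4,3) (4,4) (4,5) (5,0) (5,1) (5,2) (5,3) (5,4) (5,5)] -> total=12
Click 2 (2,4) count=2: revealed 1 new [(2,4)] -> total=13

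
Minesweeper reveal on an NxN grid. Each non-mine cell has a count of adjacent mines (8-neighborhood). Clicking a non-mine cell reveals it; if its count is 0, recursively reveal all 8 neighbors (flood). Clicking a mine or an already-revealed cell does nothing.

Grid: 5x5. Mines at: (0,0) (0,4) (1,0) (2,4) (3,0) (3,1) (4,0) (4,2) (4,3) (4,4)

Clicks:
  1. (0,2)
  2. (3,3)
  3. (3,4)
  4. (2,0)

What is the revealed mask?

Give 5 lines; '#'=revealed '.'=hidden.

Click 1 (0,2) count=0: revealed 9 new [(0,1) (0,2) (0,3) (1,1) (1,2) (1,3) (2,1) (2,2) (2,3)] -> total=9
Click 2 (3,3) count=4: revealed 1 new [(3,3)] -> total=10
Click 3 (3,4) count=3: revealed 1 new [(3,4)] -> total=11
Click 4 (2,0) count=3: revealed 1 new [(2,0)] -> total=12

Answer: .###.
.###.
####.
...##
.....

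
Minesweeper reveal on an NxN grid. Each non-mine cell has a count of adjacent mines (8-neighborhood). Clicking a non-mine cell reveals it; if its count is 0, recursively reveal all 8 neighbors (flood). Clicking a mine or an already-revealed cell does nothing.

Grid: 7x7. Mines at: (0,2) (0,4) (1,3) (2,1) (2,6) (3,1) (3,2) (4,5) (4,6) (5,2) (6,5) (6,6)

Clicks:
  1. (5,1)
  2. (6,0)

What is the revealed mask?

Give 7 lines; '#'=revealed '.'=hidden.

Click 1 (5,1) count=1: revealed 1 new [(5,1)] -> total=1
Click 2 (6,0) count=0: revealed 5 new [(4,0) (4,1) (5,0) (6,0) (6,1)] -> total=6

Answer: .......
.......
.......
.......
##.....
##.....
##.....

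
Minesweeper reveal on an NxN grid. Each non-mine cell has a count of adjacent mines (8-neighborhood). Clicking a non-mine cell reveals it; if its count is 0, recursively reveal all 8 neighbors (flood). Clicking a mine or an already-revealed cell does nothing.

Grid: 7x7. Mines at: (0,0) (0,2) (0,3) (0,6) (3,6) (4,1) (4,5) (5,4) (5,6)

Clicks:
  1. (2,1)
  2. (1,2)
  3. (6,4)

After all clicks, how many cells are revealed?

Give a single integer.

Click 1 (2,1) count=0: revealed 21 new [(1,0) (1,1) (1,2) (1,3) (1,4) (1,5) (2,0) (2,1) (2,2) (2,3) (2,4) (2,5) (3,0) (3,1) (3,2) (3,3) (3,4) (3,5) (4,2) (4,3) (4,4)] -> total=21
Click 2 (1,2) count=2: revealed 0 new [(none)] -> total=21
Click 3 (6,4) count=1: revealed 1 new [(6,4)] -> total=22

Answer: 22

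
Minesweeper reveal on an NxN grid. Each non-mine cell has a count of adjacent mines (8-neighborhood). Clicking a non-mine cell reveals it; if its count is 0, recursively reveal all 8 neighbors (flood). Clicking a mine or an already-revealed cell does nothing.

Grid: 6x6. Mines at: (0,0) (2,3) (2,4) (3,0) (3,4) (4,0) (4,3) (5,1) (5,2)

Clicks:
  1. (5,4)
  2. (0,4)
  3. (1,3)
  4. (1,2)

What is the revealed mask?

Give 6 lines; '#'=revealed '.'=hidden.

Click 1 (5,4) count=1: revealed 1 new [(5,4)] -> total=1
Click 2 (0,4) count=0: revealed 10 new [(0,1) (0,2) (0,3) (0,4) (0,5) (1,1) (1,2) (1,3) (1,4) (1,5)] -> total=11
Click 3 (1,3) count=2: revealed 0 new [(none)] -> total=11
Click 4 (1,2) count=1: revealed 0 new [(none)] -> total=11

Answer: .#####
.#####
......
......
......
....#.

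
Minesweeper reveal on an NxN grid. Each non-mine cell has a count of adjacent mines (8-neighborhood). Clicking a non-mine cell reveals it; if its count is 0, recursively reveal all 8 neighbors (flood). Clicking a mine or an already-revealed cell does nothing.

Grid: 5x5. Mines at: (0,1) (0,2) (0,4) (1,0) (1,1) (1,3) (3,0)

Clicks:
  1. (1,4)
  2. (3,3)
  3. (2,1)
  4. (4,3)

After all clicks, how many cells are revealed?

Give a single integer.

Answer: 13

Derivation:
Click 1 (1,4) count=2: revealed 1 new [(1,4)] -> total=1
Click 2 (3,3) count=0: revealed 12 new [(2,1) (2,2) (2,3) (2,4) (3,1) (3,2) (3,3) (3,4) (4,1) (4,2) (4,3) (4,4)] -> total=13
Click 3 (2,1) count=3: revealed 0 new [(none)] -> total=13
Click 4 (4,3) count=0: revealed 0 new [(none)] -> total=13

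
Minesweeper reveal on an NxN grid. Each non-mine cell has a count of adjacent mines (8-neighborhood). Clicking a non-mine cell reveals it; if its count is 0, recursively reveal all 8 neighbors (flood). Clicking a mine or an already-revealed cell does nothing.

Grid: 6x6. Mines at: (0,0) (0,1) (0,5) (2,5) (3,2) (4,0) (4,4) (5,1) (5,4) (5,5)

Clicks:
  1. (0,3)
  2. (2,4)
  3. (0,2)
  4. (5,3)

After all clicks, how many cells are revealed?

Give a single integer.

Answer: 10

Derivation:
Click 1 (0,3) count=0: revealed 9 new [(0,2) (0,3) (0,4) (1,2) (1,3) (1,4) (2,2) (2,3) (2,4)] -> total=9
Click 2 (2,4) count=1: revealed 0 new [(none)] -> total=9
Click 3 (0,2) count=1: revealed 0 new [(none)] -> total=9
Click 4 (5,3) count=2: revealed 1 new [(5,3)] -> total=10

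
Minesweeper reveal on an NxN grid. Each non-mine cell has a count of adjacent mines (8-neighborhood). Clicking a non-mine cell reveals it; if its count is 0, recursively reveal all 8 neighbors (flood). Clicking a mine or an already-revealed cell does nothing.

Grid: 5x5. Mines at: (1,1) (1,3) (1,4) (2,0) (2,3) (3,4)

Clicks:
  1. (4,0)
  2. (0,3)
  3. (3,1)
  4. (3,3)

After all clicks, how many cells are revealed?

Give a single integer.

Answer: 9

Derivation:
Click 1 (4,0) count=0: revealed 8 new [(3,0) (3,1) (3,2) (3,3) (4,0) (4,1) (4,2) (4,3)] -> total=8
Click 2 (0,3) count=2: revealed 1 new [(0,3)] -> total=9
Click 3 (3,1) count=1: revealed 0 new [(none)] -> total=9
Click 4 (3,3) count=2: revealed 0 new [(none)] -> total=9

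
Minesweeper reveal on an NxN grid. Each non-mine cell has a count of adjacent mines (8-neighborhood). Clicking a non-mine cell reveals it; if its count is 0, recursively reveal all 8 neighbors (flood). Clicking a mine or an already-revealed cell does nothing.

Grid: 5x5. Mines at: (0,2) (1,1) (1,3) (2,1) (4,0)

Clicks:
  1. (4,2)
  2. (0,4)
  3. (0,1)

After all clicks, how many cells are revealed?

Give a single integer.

Click 1 (4,2) count=0: revealed 11 new [(2,2) (2,3) (2,4) (3,1) (3,2) (3,3) (3,4) (4,1) (4,2) (4,3) (4,4)] -> total=11
Click 2 (0,4) count=1: revealed 1 new [(0,4)] -> total=12
Click 3 (0,1) count=2: revealed 1 new [(0,1)] -> total=13

Answer: 13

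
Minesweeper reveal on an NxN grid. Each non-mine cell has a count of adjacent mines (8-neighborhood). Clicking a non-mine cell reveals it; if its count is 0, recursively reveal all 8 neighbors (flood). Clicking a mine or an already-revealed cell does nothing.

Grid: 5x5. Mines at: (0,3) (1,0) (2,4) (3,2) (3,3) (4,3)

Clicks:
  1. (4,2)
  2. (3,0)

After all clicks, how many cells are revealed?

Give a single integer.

Answer: 7

Derivation:
Click 1 (4,2) count=3: revealed 1 new [(4,2)] -> total=1
Click 2 (3,0) count=0: revealed 6 new [(2,0) (2,1) (3,0) (3,1) (4,0) (4,1)] -> total=7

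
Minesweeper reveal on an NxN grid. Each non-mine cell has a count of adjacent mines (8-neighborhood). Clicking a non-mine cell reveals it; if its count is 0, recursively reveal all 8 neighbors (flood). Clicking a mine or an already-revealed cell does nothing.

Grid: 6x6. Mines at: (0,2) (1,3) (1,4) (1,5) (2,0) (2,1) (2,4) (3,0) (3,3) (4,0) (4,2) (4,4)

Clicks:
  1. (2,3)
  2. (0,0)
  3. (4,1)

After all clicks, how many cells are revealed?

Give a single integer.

Answer: 6

Derivation:
Click 1 (2,3) count=4: revealed 1 new [(2,3)] -> total=1
Click 2 (0,0) count=0: revealed 4 new [(0,0) (0,1) (1,0) (1,1)] -> total=5
Click 3 (4,1) count=3: revealed 1 new [(4,1)] -> total=6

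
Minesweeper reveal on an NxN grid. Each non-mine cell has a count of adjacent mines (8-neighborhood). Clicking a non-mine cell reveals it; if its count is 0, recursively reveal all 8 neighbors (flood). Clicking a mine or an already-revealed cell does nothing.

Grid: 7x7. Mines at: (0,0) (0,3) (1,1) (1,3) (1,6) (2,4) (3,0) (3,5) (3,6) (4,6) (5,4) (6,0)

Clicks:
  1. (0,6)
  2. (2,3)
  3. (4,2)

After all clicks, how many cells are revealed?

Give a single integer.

Answer: 16

Derivation:
Click 1 (0,6) count=1: revealed 1 new [(0,6)] -> total=1
Click 2 (2,3) count=2: revealed 1 new [(2,3)] -> total=2
Click 3 (4,2) count=0: revealed 14 new [(2,1) (2,2) (3,1) (3,2) (3,3) (4,1) (4,2) (4,3) (5,1) (5,2) (5,3) (6,1) (6,2) (6,3)] -> total=16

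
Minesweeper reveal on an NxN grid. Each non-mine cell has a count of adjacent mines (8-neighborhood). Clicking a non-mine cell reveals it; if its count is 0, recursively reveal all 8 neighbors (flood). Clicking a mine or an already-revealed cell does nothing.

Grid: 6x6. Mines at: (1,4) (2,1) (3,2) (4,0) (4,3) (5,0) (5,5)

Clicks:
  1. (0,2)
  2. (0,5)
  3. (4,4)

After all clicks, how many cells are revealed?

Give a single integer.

Answer: 10

Derivation:
Click 1 (0,2) count=0: revealed 8 new [(0,0) (0,1) (0,2) (0,3) (1,0) (1,1) (1,2) (1,3)] -> total=8
Click 2 (0,5) count=1: revealed 1 new [(0,5)] -> total=9
Click 3 (4,4) count=2: revealed 1 new [(4,4)] -> total=10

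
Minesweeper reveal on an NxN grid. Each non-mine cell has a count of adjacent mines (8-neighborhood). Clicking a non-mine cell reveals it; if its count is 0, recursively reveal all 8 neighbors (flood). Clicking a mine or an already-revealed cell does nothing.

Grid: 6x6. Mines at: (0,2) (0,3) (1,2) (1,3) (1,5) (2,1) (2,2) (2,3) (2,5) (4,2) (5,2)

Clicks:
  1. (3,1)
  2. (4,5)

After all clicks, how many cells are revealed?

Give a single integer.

Click 1 (3,1) count=3: revealed 1 new [(3,1)] -> total=1
Click 2 (4,5) count=0: revealed 9 new [(3,3) (3,4) (3,5) (4,3) (4,4) (4,5) (5,3) (5,4) (5,5)] -> total=10

Answer: 10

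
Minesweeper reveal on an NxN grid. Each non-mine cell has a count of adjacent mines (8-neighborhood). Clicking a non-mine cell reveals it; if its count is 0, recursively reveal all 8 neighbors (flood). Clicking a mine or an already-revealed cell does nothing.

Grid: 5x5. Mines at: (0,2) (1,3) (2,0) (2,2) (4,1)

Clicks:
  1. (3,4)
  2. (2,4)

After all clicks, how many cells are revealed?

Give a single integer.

Answer: 8

Derivation:
Click 1 (3,4) count=0: revealed 8 new [(2,3) (2,4) (3,2) (3,3) (3,4) (4,2) (4,3) (4,4)] -> total=8
Click 2 (2,4) count=1: revealed 0 new [(none)] -> total=8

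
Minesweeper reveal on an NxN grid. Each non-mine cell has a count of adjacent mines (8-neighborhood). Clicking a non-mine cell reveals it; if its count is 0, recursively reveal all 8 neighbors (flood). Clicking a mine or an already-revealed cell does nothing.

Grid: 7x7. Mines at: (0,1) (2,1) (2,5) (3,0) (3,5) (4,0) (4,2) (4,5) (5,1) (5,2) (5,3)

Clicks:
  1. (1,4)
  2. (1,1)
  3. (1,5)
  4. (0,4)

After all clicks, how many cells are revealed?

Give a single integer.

Answer: 17

Derivation:
Click 1 (1,4) count=1: revealed 1 new [(1,4)] -> total=1
Click 2 (1,1) count=2: revealed 1 new [(1,1)] -> total=2
Click 3 (1,5) count=1: revealed 1 new [(1,5)] -> total=3
Click 4 (0,4) count=0: revealed 14 new [(0,2) (0,3) (0,4) (0,5) (0,6) (1,2) (1,3) (1,6) (2,2) (2,3) (2,4) (3,2) (3,3) (3,4)] -> total=17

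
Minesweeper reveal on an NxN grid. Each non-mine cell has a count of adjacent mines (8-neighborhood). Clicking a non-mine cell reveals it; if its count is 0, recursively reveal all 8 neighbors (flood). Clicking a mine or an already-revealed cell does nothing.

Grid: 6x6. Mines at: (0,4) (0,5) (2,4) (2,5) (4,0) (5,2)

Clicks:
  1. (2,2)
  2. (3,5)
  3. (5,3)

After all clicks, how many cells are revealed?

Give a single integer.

Answer: 21

Derivation:
Click 1 (2,2) count=0: revealed 19 new [(0,0) (0,1) (0,2) (0,3) (1,0) (1,1) (1,2) (1,3) (2,0) (2,1) (2,2) (2,3) (3,0) (3,1) (3,2) (3,3) (4,1) (4,2) (4,3)] -> total=19
Click 2 (3,5) count=2: revealed 1 new [(3,5)] -> total=20
Click 3 (5,3) count=1: revealed 1 new [(5,3)] -> total=21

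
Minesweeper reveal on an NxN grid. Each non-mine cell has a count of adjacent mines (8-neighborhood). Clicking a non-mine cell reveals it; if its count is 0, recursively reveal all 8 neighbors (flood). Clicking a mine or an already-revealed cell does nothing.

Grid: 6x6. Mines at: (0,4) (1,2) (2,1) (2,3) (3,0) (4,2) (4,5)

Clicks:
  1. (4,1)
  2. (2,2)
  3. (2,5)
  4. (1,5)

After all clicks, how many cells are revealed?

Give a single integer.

Answer: 8

Derivation:
Click 1 (4,1) count=2: revealed 1 new [(4,1)] -> total=1
Click 2 (2,2) count=3: revealed 1 new [(2,2)] -> total=2
Click 3 (2,5) count=0: revealed 6 new [(1,4) (1,5) (2,4) (2,5) (3,4) (3,5)] -> total=8
Click 4 (1,5) count=1: revealed 0 new [(none)] -> total=8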